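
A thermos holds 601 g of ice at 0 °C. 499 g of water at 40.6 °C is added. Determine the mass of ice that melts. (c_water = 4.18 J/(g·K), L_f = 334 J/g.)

m_melted ≈ 254 g

Water can give up m c ΔT = 499×4.18×40.6 = 84684 J before reaching 0 °C.
Melting all 601 g of ice would need 601×334 = 200734 J.
That's not enough to melt it all — equilibrium is at 0 °C with ice remaining.
Mass melted = 84684/334 ≈ 253.5 g.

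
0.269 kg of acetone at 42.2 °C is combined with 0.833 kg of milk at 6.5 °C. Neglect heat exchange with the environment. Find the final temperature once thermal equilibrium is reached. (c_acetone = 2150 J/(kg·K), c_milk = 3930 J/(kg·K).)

|Q_acetone| = |Q_milk|:
0.269*2150*(42.2 − T) = 0.833*3930*(T − 6.5)
578.35(42.2 − T) = 3273.7(T − 6.5)
3852 T = 45685  ⇒  T ≈ 11.86 °C

T_f ≈ 11.9 °C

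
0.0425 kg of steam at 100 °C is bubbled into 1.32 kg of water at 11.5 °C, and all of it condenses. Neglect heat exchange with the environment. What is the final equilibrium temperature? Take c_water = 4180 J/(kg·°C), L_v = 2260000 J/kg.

T_f ≈ 31.1 °C

Taking heat into each body as positive, Σ m c ΔT = 0:
condense steam: −0.0425×2260000 = −96050; condensed water 100 °C→T: 177.65(T − 100); original water: 5517.6(T − 11.5)
5695.2 T = 96050 + 17765 + 63452 = 177267
T ≈ 31.13 °C, under the boiling point, so the assumption holds.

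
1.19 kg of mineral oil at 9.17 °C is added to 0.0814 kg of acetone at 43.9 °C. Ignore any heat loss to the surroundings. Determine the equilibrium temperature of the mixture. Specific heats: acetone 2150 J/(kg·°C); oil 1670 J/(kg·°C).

Conservation of energy gives ΣQ = 0:
0.0814*2150*(T − 43.9) + 1.19*1670*(T − 9.17) = 0
175.01(T − 43.9) + 1987.3(T − 9.17) = 0
2162.3 T = 25906
T ≈ 11.98 °C

T_f ≈ 12.0 °C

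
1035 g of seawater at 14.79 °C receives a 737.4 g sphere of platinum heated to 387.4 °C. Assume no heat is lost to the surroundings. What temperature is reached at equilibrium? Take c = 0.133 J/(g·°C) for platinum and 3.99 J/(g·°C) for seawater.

T_f = Σ m_i c_i T_i / Σ m_i c_i:
T_f = (98.07*387.4 + 4129.7*14.79) / (98.07 + 4129.7)
    = 99071 / 4227.7 ≈ 23.43 °C

T_f ≈ 23.4 °C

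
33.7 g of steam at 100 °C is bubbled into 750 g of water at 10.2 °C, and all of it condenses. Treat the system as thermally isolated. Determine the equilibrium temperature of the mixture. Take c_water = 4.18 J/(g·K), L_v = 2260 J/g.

T_f ≈ 37.3 °C

Conservation of energy gives ΣQ = 0:
steam→water at 100 °C releases m L_v = 33.7·2260 = 76162; condensate cools 100→T: 33.7·4.18·(T − 100) = 140.87(T − 100); water warms: 750·4.18·(T − 10.2) = 3135(T − 10.2)
3275.9 T = 76162 + 14087 + 31977 = 122226
T ≈ 37.31 °C — below 100 °C, confirming all the steam condensed.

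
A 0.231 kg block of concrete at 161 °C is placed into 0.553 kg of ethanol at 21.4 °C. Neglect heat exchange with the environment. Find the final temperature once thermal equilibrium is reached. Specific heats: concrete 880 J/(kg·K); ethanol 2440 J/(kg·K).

T_f ≈ 39.7 °C

Conservation of energy gives ΣQ = 0:
0.231*880*(T − 161) + 0.553*2440*(T − 21.4) = 0
1552.6 T = 61604
T = 61604/1552.6 ≈ 39.68 °C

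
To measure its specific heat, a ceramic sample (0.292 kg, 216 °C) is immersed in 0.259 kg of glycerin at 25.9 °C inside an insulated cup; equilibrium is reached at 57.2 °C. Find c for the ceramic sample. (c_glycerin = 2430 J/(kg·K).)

Energy conservation, ΣQ = 0:
0.292×c×(57.2 − 216) + 0.259×2430×(57.2 − 25.9) = 0
-46.37 c = -19699
c = -19699/-46.37 ≈ 424.8 J/(kg·K)

c ≈ 425 J/(kg·K)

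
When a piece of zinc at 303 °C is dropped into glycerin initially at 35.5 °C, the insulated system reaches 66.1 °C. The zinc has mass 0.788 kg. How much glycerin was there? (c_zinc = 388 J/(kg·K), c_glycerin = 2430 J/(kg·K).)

m ≈ 0.974 kg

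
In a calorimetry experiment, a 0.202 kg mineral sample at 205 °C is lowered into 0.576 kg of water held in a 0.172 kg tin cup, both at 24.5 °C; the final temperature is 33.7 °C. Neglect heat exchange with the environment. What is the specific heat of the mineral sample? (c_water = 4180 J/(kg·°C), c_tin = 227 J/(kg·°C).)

c ≈ 651 J/(kg·°C)

Net heat exchanged in the isolated system is zero:
0.202·c·(33.7 − 205) + 0.576·4180·(33.7 − 24.5) + 0.172·227·(33.7 − 24.5) = 0
-34.6 c = -22510
c = -22510/-34.6 ≈ 650.5 J/(kg·°C)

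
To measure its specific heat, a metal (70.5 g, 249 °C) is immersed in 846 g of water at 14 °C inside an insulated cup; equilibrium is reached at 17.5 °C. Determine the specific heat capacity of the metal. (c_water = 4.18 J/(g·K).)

c ≈ 0.758 J/(g·K)

m_s c (T_s − T_f) = m_water c_water (T_f − T_0):
70.5·c·(249 − 17.5) = 846·4.18·(17.5 − 14)
16321 c = 12377  ⇒  c ≈ 0.7584 J/(g·K)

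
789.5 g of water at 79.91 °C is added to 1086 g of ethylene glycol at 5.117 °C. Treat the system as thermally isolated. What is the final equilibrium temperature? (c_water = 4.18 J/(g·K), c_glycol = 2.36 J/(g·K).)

Energy conservation, ΣQ = 0:
789.5·4.18·(T − 79.91) + 1086·2.36·(T − 5.117) = 0
5863.1 T = 276826
T = 276826 / 5863.1 = 47.2 °C

T_f ≈ 47.2 °C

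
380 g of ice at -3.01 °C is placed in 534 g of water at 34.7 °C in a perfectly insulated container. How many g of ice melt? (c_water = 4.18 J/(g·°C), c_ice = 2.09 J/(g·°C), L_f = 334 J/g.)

Cooling the water to 0 °C releases 534·4.18·34.7 = 77455 J.
Warming the ice to 0 °C takes 380·2.09·3.01 = 2390.5 J, leaving 75064 J for melting.
To melt every bit of ice: 380·334 = 126920 J.
That's not enough to melt it all — equilibrium is at 0 °C with ice remaining.
m_melt = 75064 / L_f = 224.7 g.

m_melted ≈ 225 g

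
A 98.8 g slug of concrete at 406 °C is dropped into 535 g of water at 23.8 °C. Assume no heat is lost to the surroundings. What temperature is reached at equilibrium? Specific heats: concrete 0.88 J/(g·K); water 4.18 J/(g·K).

T_f ≈ 38.1 °C

With ΣQ=0 the equilibrium temperature is the m·c-weighted mean:
T_f = (86.94×406 + 2236.3×23.8) / (86.94 + 2236.3)
    = 88523 / 2323.2 ≈ 38.10 °C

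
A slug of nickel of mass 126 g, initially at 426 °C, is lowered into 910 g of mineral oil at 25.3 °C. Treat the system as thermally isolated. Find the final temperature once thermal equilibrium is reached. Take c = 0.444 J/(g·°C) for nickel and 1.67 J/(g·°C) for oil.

Let T be the final temperature. ΣQ_i = 0:
126*0.444*(T − 426) + 910*1.67*(T − 25.3) = 0
55.94(T − 426) + 1519.7(T − 25.3) = 0
1575.6 T = 62281
T ≈ 39.53 °C

T_f ≈ 39.5 °C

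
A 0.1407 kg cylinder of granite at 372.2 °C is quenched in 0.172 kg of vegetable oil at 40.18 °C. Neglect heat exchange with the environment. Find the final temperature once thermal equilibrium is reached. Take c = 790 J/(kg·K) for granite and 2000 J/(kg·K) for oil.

T_f ≈ 121.3 °C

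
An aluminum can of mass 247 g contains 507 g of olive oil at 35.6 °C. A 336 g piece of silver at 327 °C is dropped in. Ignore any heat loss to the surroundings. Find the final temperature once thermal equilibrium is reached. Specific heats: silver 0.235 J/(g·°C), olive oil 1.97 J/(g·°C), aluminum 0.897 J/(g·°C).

T_f ≈ 53.3 °C

Conservation of energy gives ΣQ = 0:
336×0.235×(T − 327) + 507×1.97×(T − 35.6) + 247×0.897×(T − 35.6) = 0
78.96(T − 327) + 998.79(T − 35.6) + 221.56(T − 35.6) = 0
(78.96 + 998.79 + 221.56) T = 78.96×327 + 998.79×35.6 + 221.56×35.6
T = 69264 / 1299.3 = 53.3 °C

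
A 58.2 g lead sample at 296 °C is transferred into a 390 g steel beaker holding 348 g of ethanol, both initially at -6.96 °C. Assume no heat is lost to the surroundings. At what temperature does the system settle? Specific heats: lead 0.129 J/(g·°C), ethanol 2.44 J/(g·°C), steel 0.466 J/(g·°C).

T_f ≈ -4.8 °C

T_f = Σ m_i c_i T_i / Σ m_i c_i:
T_f = (7.508*296 + 849.12*(-6.96) + 181.74*(-6.96)) / (7.508 + 849.12 + 181.74)
    = -4952.5 / 1038.4 ≈ -4.77 °C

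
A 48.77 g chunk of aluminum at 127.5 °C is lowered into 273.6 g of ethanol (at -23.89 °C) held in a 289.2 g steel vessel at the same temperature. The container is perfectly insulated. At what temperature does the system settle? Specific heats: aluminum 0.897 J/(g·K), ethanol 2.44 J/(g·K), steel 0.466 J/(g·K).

T_f ≈ -16.1 °C

Net heat exchanged in the isolated system is zero:
48.77×0.897×(T − 127.5) + 273.6×2.44×(T − (-23.89)) + 289.2×0.466×(T − (-23.89)) = 0
43.75(T − 127.5) + 667.58(T − (-23.89)) + 134.77(T − (-23.89)) = 0
846.1 T = -13590
T ≈ -16.06 °C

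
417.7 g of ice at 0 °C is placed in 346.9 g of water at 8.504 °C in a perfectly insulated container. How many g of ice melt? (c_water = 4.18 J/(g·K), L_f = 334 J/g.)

Water can give up m c ΔT = 346.9·4.18·8.504 = 12331 J before reaching 0 °C.
Melting all 417.7 g of ice would need 417.7·334 = 139512 J.
That's not enough to melt it all — equilibrium is at 0 °C with ice remaining.
m_melt = 12331 / L_f = 36.92 g.

m_melted ≈ 36.9 g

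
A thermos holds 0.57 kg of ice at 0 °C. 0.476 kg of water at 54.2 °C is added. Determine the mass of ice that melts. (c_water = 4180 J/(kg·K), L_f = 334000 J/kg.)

m_melted ≈ 0.323 kg

Heat available from the water dropping to 0 °C: 0.476×4180×54.2 = 107841 J.
To melt every bit of ice: 0.57×334000 = 190380 J.
That's not enough to melt it all — equilibrium is at 0 °C with ice remaining.
Mass melted = 107841/334000 ≈ 0.3229 kg.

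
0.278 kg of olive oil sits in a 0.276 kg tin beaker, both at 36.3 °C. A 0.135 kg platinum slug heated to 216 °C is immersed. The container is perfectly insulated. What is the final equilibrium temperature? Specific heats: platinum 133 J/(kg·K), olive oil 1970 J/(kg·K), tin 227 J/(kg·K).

T_f ≈ 41.4 °C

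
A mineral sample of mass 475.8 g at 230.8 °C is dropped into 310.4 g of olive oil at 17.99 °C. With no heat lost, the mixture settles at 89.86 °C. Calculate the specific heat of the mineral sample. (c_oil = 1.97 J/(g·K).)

c ≈ 0.655 J/(g·K)

Heat lost by the mineral sample = heat gained by the oil:
475.8·c·(230.8 − 89.86) = 310.4·1.97·(89.86 − 17.99)
67059 c = 43948  ⇒  c ≈ 0.6554 J/(g·K)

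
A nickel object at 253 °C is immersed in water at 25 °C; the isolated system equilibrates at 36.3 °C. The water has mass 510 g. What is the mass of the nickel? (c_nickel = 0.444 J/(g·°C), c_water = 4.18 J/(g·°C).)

Energy conservation, ΣQ = 0:
m×0.444×(36.3 − 253) + 510×4.18×(36.3 − 25) = 0
-96.21 m = -24089
m = -24089/-96.21 ≈ 250.4 g

m ≈ 250 g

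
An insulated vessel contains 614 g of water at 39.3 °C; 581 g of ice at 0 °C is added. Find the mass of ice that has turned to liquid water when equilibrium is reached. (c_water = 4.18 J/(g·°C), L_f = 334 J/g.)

m_melted ≈ 302 g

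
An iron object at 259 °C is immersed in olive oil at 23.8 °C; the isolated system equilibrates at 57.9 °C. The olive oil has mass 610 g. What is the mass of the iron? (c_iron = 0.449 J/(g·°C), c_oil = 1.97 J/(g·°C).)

Setting the total heat transfer to zero:
m·0.449·(57.9 − 259) + 610·1.97·(57.9 − 23.8) = 0
-90.29 m = -40978
m = -40978/-90.29 ≈ 453.8 g

m ≈ 454 g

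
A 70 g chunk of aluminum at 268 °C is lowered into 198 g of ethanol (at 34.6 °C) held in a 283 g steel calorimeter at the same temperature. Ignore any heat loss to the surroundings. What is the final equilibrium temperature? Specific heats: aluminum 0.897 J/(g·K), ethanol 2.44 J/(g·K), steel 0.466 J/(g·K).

Net heat exchanged in the isolated system is zero:
70*0.897*(T − 268) + 198*2.44*(T − 34.6) + 283*0.466*(T − 34.6) = 0
(62.79 + 483.12 + 131.88) T = 62.79*268 + 483.12*34.6 + 131.88*34.6
T = 38107 / 677.79 = 56.2 °C

T_f ≈ 56.2 °C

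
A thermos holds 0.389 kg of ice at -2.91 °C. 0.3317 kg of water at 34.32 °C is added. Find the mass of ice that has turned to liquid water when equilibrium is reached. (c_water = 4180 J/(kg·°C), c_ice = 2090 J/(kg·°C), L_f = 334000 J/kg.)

Heat available from the water dropping to 0 °C: 0.3317·4180·34.32 = 47585 J.
Warming the ice to 0 °C takes 0.389·2090·2.91 = 2365.9 J, leaving 45219 J for melting.
Fully melting the ice requires m_ice L_f = 0.389·334000 = 129926 J.
45219 J < 129926 J, so only part of the ice melts and the system sits at 0 °C.
Mass melted = 45219/334000 ≈ 0.1354 kg.

m_melted ≈ 0.135 kg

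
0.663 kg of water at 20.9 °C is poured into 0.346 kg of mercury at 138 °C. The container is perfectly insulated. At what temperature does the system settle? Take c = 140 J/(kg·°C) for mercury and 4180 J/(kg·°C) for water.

Net heat exchanged in the isolated system is zero:
0.346×140×(T − 138) + 0.663×4180×(T − 20.9) = 0
48.44(T − 138) + 2771.3(T − 20.9) = 0
2819.8 T = 64606
T = 64606 / 2819.8 = 22.9 °C

T_f ≈ 22.9 °C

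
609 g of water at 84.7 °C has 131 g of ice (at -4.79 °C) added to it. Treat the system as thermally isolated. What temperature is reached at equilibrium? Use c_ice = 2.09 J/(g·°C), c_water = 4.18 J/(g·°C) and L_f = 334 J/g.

Energy balance with sensible and latent terms:
warm ice to 0 °C: 131·2.09·(0 − (-4.79)) = 1311.5
  melt ice: 131·334 = 43754
  meltwater 0→T: 131·4.18·T = 547.58 T
  water: 2545.6(T − 84.7)
3093.2 T = 215614 − 45065 = 170549
T ≈ 55.14 °C — above 0 °C, consistent with complete melting.

T_f ≈ 55.1 °C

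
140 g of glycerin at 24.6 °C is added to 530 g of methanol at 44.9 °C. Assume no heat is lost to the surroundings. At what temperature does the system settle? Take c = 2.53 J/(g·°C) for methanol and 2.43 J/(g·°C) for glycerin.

T_f ≈ 40.8 °C

With ΣQ=0 the equilibrium temperature is the m·c-weighted mean:
T_f = (1340.9×44.9 + 340.2×24.6) / (1340.9 + 340.2)
    = 68575 / 1681.1 ≈ 40.79 °C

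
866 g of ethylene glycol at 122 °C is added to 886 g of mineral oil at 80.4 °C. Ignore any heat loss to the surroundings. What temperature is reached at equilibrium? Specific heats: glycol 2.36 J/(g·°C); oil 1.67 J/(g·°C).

Setting the total heat transfer to zero:
866·2.36·(T − 122) + 886·1.67·(T − 80.4) = 0
2043.8(T − 122) + 1479.6(T − 80.4) = 0
3523.4 T = 368300
T = 368300 / 3523.4 = 105 °C

T_f ≈ 104.5 °C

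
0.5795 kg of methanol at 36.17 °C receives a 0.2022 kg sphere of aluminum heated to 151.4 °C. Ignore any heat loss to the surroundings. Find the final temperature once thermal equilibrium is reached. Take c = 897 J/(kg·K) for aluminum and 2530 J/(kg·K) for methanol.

T_f ≈ 48.9 °C

Set heat shed by the hot body equal to heat absorbed by the cold body:
0.2022·897·(151.4 − T) = 0.5795·2530·(T − 36.17)
181.37(151.4 − T) = 1466.1(T − 36.17)
1647.5 T = 80490  ⇒  T ≈ 48.86 °C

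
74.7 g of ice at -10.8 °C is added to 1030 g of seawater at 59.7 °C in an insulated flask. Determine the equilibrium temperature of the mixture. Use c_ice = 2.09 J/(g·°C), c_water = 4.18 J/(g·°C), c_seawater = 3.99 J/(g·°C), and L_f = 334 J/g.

T_f ≈ 49.5 °C

Net heat exchanged in the isolated system is zero:
warm ice to 0 °C: 74.7×2.09×(0 − (-10.8)) = 1686.1
  melt ice: 74.7×334 = 24950
  meltwater 0→T: 74.7×4.18×T = 312.25 T
  seawater cools: 1030×3.99×(T − 59.7) = 4109.7(T − 59.7)
4421.9 T = 245349 − 26636 = 218713
T ≈ 49.46 °C. Since T > 0 °C, the all-ice-melts assumption holds.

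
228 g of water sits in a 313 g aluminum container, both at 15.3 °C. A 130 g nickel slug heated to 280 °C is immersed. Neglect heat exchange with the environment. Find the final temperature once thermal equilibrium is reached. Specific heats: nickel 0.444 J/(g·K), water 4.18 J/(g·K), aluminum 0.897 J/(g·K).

T_f ≈ 27.1 °C

T_f is the heat-capacity-weighted average of the initial temperatures:
T_f = (57.72*280 + 953.04*15.3 + 280.76*15.3) / (57.72 + 953.04 + 280.76)
    = 35039 / 1291.5 ≈ 27.13 °C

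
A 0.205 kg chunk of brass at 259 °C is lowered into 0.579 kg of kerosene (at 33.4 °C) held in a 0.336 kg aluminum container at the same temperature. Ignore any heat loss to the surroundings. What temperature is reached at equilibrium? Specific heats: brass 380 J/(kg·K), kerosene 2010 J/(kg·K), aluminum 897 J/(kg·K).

T_f ≈ 44.8 °C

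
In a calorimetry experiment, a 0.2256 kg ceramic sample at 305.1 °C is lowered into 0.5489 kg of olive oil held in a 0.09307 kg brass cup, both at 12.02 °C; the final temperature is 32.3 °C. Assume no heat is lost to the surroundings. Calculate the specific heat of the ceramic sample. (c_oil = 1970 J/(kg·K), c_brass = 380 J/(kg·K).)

c ≈ 368 J/(kg·K)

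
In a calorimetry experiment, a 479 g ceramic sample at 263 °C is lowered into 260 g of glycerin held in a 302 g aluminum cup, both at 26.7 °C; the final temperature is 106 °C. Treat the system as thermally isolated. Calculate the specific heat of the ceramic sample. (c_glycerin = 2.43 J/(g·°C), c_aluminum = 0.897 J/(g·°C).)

Taking heat into each body as positive, Σ m c ΔT = 0:
479×c×(106 − 263) + 260×2.43×(106 − 26.7) + 302×0.897×(106 − 26.7) = 0
-75203 c = -71584
c = -71584/-75203 ≈ 0.9519 J/(g·°C)

c ≈ 0.952 J/(g·°C)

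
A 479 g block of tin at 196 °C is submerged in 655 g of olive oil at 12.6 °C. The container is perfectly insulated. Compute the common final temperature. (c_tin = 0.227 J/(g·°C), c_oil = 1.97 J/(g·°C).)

Set heat shed by the hot body equal to heat absorbed by the cold body:
479·0.227·(196 − T) = 655·1.97·(T − 12.6)
108.73(196 − T) = 1290.3(T − 12.6)
1399.1 T = 37570  ⇒  T ≈ 26.85 °C

T_f ≈ 26.9 °C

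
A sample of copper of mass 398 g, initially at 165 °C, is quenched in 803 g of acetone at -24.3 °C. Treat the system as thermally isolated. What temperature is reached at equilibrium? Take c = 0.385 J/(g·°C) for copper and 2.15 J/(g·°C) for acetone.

Net heat exchanged in the isolated system is zero:
398*0.385*(T − 165) + 803*2.15*(T − (-24.3)) = 0
153.23(T − 165) + 1726.4(T − (-24.3)) = 0
1879.7 T = -16670
T = -16670 / 1879.7 = -8.87 °C

T_f ≈ -8.9 °C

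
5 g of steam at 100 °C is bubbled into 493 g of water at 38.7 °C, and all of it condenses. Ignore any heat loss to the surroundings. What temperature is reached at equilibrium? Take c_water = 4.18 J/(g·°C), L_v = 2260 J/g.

Sum of m c ΔT and latent-heat terms is zero:
steam→water at 100 °C releases m L_v = 5×2260 = 11300; condensed water 100 °C→T: 20.9(T − 100); water warms: 493×4.18×(T − 38.7) = 2060.7(T − 38.7)
2081.6 T = 11300 + 2090 + 79751 = 93141
T ≈ 44.74 °C — below 100 °C, confirming all the steam condensed.

T_f ≈ 44.7 °C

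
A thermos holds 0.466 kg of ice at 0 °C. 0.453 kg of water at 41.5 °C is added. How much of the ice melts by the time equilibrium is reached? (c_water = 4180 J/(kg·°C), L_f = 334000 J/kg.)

m_melted ≈ 0.235 kg

Water can give up m c ΔT = 0.453·4180·41.5 = 78582 J before reaching 0 °C.
To melt every bit of ice: 0.466·334000 = 155644 J.
78582 J < 155644 J, so only part of the ice melts and the system sits at 0 °C.
m_melt = 78582 / L_f = 0.2353 kg.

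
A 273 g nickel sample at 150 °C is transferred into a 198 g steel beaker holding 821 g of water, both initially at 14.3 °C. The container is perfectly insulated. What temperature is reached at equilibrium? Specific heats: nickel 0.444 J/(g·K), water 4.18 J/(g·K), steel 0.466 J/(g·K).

T_f is the heat-capacity-weighted average of the initial temperatures:
T_f = (121.21×150 + 3431.8×14.3 + 92.27×14.3) / (121.21 + 3431.8 + 92.27)
    = 68576 / 3645.3 ≈ 18.81 °C

T_f ≈ 18.8 °C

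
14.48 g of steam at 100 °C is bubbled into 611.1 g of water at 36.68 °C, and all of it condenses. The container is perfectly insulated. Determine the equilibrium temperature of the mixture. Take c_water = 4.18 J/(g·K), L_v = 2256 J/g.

T_f ≈ 50.6 °C

Let T be the final temperature. ΣQ_i = 0:
condense steam: −14.48×2256 = −32667
  condensate cools 100→T: 14.48×4.18×(T − 100) = 60.53(T − 100)
  original water: 2554.4(T − 36.68)
2614.9 T = 32667 + 6052.6 + 93695 = 132415
T ≈ 50.64 °C — below 100 °C, confirming all the steam condensed.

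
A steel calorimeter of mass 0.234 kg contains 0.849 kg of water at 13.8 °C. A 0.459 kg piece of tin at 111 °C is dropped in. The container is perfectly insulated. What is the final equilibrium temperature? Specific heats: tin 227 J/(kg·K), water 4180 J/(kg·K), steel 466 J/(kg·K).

T_f ≈ 16.5 °C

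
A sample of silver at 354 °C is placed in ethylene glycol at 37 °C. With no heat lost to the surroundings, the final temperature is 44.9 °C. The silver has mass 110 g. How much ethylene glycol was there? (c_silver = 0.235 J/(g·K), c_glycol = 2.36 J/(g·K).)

m ≈ 429 g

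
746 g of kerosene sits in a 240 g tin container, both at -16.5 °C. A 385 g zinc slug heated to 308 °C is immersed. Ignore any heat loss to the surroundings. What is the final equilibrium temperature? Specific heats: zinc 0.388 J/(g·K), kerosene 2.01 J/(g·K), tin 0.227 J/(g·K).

Let T be the final temperature. ΣQ_i = 0:
385*0.388*(T − 308) + 746*2.01*(T − (-16.5)) + 240*0.227*(T − (-16.5)) = 0
149.38(T − 308) + 1499.5(T − (-16.5)) + 54.48(T − (-16.5)) = 0
(149.38 + 1499.5 + 54.48) T = 149.38*308 + 1499.5*(-16.5) + 54.48*(-16.5)
T ≈ 11.96 °C

T_f ≈ 12.0 °C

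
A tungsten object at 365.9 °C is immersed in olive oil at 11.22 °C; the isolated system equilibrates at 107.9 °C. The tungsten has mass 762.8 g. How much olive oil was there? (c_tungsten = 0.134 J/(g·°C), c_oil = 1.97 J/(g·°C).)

m ≈ 138 g

|Q_tungsten| = |Q_oil|:
762.8×0.134×(365.9 − 107.9) = m×1.97×(107.9 − 11.22)
190.46 m = 26372  ⇒  m ≈ 138.5 g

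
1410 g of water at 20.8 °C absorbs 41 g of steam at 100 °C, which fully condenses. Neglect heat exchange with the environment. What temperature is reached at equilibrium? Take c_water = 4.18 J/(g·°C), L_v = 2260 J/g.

Let T be the final temperature. ΣQ_i = 0:
condense steam: −41·2260 = −92660; condensed water 100 °C→T: 171.38(T − 100); water warms: 1410·4.18·(T − 20.8) = 5893.8(T − 20.8)
6065.2 T = 92660 + 17138 + 122591 = 232389
T ≈ 38.32 °C, under the boiling point, so the assumption holds.

T_f ≈ 38.3 °C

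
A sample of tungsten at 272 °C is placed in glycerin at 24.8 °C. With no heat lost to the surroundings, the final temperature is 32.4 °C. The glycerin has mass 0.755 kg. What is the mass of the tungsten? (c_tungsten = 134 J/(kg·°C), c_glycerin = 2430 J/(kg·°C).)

m ≈ 0.434 kg

|Q_tungsten| = |Q_glycerin|:
m·134·(272 − 32.4) = 0.755·2430·(32.4 − 24.8)
32106 m = 13943  ⇒  m ≈ 0.4343 kg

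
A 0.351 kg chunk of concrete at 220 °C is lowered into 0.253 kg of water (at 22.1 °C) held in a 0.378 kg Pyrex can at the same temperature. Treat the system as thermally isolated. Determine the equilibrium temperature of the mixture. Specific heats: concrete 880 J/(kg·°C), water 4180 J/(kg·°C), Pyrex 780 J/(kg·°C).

Net heat exchanged in the isolated system is zero:
0.351·880·(T − 220) + 0.253·4180·(T − 22.1) + 0.378·780·(T − 22.1) = 0
(308.88 + 1057.5 + 294.84) T = 308.88·220 + 1057.5·22.1 + 294.84·22.1
T ≈ 58.90 °C

T_f ≈ 58.9 °C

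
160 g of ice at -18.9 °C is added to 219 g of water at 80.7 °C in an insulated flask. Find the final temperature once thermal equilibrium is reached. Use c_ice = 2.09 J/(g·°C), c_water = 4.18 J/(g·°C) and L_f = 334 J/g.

T_f ≈ 8.9 °C

Conservation of energy gives ΣQ = 0:
ice -18.9→0 °C: 160·2.09·18.9 = 6320.2; melt ice: 160·334 = 53440; warm the meltwater: 668.8 T; water cools: 219·4.18·(T − 80.7) = 915.42(T − 80.7)
1584.2 T = 73874 − 59760 = 14114
T ≈ 8.91 °C — above 0 °C, consistent with complete melting.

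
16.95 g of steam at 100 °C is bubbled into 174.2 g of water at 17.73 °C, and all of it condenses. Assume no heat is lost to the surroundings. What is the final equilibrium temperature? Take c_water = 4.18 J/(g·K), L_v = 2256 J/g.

T_f ≈ 72.9 °C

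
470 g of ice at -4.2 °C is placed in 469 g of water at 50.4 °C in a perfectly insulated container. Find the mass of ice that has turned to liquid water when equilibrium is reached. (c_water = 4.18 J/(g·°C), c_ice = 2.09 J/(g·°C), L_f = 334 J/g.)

m_melted ≈ 283 g

Water can give up m c ΔT = 469·4.18·50.4 = 98805 J before reaching 0 °C.
Of that, 470·2.09·4.2 = 4125.7 J goes to bring the ice to 0 °C, leaving 94680 J.
To melt every bit of ice: 470·334 = 156980 J.
That's not enough to melt it all — equilibrium is at 0 °C with ice remaining.
m_melted·334 = 94680  ⇒  m_melted ≈ 283.5 g.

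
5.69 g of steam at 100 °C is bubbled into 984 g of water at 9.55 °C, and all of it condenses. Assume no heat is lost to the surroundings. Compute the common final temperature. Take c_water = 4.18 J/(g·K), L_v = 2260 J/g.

Energy balance with sensible and latent terms:
condense steam: −5.69·2260 = −12859; condensed water 100 °C→T: 23.78(T − 100); original water: 4113.1(T − 9.55)
4136.9 T = 12859 + 2378.4 + 39280 = 54518
T ≈ 13.18 °C (< 100 °C, so full condensation is consistent).

T_f ≈ 13.2 °C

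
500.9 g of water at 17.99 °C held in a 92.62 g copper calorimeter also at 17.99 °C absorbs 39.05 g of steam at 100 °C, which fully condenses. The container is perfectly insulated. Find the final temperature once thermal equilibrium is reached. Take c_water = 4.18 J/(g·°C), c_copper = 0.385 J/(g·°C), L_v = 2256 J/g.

T_f ≈ 62.3 °C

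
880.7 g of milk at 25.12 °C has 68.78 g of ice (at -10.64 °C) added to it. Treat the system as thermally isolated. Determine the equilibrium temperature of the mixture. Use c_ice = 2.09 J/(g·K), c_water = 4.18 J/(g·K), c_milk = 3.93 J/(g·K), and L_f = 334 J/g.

T_f ≈ 16.7 °C

Sum of m c ΔT and latent-heat terms is zero:
warm ice to 0 °C: 68.78·2.09·(0 − (-10.64)) = 1529.5
  fusion: m_ice L_f = 68.78·334 = 22973
  warm the meltwater: 287.5 T
  milk: 3461.2(T − 25.12)
3748.7 T = 86944 − 24502 = 62442
T ≈ 16.66 °C — above 0 °C, consistent with complete melting.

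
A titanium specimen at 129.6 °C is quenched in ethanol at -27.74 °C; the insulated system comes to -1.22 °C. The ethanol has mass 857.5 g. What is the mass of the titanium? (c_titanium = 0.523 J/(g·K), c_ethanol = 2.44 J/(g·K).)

Net heat exchanged in the isolated system is zero:
m·0.523·(-1.22 − 129.6) + 857.5·2.44·(-1.22 − (-27.74)) = 0
-68.42 m = -55488
m = -55488/-68.42 ≈ 811 g

m ≈ 811 g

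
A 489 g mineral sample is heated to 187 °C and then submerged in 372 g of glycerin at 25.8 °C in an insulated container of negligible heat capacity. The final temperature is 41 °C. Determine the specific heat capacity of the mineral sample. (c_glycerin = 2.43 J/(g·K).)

c ≈ 0.192 J/(g·K)

Heat lost by the mineral sample = heat gained by the glycerin:
489·c·(187 − 41) = 372·2.43·(41 − 25.8)
71394 c = 13740  ⇒  c ≈ 0.1925 J/(g·K)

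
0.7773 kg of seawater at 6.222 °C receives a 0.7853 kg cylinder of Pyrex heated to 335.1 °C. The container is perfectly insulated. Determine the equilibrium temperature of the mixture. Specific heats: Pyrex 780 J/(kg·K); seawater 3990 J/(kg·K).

T_f ≈ 60.5 °C

Setting the total heat transfer to zero:
0.7853×780×(T − 335.1) + 0.7773×3990×(T − 6.222) = 0
612.53(T − 335.1) + 3101.4(T − 6.222) = 0
(612.53 + 3101.4) T = 612.53×335.1 + 3101.4×6.222
T = 224557 / 3714 = 60.5 °C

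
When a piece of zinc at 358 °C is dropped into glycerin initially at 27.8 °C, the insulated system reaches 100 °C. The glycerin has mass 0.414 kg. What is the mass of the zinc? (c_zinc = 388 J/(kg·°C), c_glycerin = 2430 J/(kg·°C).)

m ≈ 0.726 kg

|Q_zinc| = |Q_glycerin|:
m×388×(358 − 100) = 0.414×2430×(100 − 27.8)
100104 m = 72635  ⇒  m ≈ 0.7256 kg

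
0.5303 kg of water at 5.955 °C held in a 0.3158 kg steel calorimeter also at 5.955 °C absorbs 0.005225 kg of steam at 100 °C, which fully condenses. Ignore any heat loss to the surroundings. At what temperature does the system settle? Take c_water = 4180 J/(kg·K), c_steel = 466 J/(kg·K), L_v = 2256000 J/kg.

Heat gained plus heat lost sum to zero:
condense steam: −0.005225×2256000 = −11788
  condensed water 100 °C→T: 21.84(T − 100)
  original water: 2216.7(T − 5.955)
  cup: 147.16(T − 5.955)
2385.7 T = 11788 + 2184 + 14077 = 28048
T ≈ 11.76 °C, under the boiling point, so the assumption holds.

T_f ≈ 11.8 °C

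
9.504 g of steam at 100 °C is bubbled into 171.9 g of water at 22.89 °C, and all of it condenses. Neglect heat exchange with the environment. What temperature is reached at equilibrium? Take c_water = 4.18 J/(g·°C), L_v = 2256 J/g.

T_f ≈ 55.2 °C

Setting the total heat transfer to zero:
condense steam: −9.504×2256 = −21441
  condensate cools 100→T: 9.504×4.18×(T − 100) = 39.73(T − 100)
  original water: 718.54(T − 22.89)
758.27 T = 21441 + 3972.7 + 16447 = 41861
T ≈ 55.21 °C, under the boiling point, so the assumption holds.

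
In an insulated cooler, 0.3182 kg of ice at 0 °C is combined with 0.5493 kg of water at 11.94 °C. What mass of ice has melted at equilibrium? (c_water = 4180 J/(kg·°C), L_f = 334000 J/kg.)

m_melted ≈ 0.0821 kg

Cooling the water to 0 °C releases 0.5493·4180·11.94 = 27415 J.
Melting all 0.3182 kg of ice would need 0.3182·334000 = 106279 J.
27415 J < 106279 J, so only part of the ice melts and the system sits at 0 °C.
m_melt = 27415 / L_f = 0.08208 kg.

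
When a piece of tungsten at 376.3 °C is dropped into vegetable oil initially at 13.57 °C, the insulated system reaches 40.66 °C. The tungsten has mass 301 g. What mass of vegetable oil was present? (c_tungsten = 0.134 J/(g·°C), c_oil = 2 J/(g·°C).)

m ≈ 250 g

Conservation of energy gives ΣQ = 0:
301×0.134×(40.66 − 376.3) + m×2×(40.66 − 13.57) = 0
54.18 m = 13538
m = 13538/54.18 ≈ 249.9 g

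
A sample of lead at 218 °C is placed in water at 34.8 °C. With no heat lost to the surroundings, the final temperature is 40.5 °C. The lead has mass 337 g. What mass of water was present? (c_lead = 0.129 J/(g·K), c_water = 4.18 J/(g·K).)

m ≈ 324 g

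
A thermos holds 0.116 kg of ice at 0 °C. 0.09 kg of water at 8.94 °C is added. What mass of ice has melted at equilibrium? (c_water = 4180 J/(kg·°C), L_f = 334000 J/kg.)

m_melted ≈ 0.0101 kg

Cooling the water to 0 °C releases 0.09·4180·8.94 = 3363.2 J.
Fully melting the ice requires m_ice L_f = 0.116·334000 = 38744 J.
That's not enough to melt it all — equilibrium is at 0 °C with ice remaining.
m_melt = 3363.2 / L_f = 0.01007 kg.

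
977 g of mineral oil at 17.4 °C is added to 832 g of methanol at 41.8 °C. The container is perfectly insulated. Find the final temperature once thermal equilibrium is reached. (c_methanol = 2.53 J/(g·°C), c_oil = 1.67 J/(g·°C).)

T_f = Σ m_i c_i T_i / Σ m_i c_i:
T_f = (2105×41.8 + 1631.6×17.4) / (2105 + 1631.6)
    = 116377 / 3736.6 ≈ 31.15 °C

T_f ≈ 31.1 °C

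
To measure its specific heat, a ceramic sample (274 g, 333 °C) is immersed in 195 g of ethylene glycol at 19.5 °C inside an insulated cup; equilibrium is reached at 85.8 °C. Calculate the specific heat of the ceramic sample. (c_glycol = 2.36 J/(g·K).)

c ≈ 0.45 J/(g·K)

Heat lost by the ceramic sample = heat gained by the glycol:
274×c×(333 − 85.8) = 195×2.36×(85.8 − 19.5)
67733 c = 30511  ⇒  c ≈ 0.4505 J/(g·K)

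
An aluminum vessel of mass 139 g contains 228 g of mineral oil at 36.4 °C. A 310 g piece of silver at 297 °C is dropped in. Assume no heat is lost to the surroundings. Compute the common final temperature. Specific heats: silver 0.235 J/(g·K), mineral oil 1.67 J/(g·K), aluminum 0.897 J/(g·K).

T_f ≈ 69.2 °C

Energy conservation, ΣQ = 0:
310*0.235*(T − 297) + 228*1.67*(T − 36.4) + 139*0.897*(T − 36.4) = 0
72.85(T − 297) + 380.76(T − 36.4) + 124.68(T − 36.4) = 0
(72.85 + 380.76 + 124.68) T = 72.85*297 + 380.76*36.4 + 124.68*36.4
T = 40035/578.29 ≈ 69.23 °C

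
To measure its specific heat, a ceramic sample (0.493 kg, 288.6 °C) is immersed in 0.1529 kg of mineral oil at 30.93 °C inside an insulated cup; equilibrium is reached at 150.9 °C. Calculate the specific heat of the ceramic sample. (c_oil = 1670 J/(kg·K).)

c ≈ 451 J/(kg·K)

Heat lost by the ceramic sample = heat gained by the oil:
0.493·c·(288.6 − 150.9) = 0.1529·1670·(150.9 − 30.93)
67.89 c = 30633  ⇒  c ≈ 451.2 J/(kg·K)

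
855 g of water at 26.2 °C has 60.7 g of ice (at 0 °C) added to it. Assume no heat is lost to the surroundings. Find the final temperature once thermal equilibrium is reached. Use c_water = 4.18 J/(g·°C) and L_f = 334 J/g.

Let T be the final temperature. ΣQ_i = 0:
melt ice: 60.7·334 = 20274; meltwater 0→T: 60.7·4.18·T = 253.73 T; water cools: 855·4.18·(T − 26.2) = 3573.9(T − 26.2)
3827.6 T = 93636 − 20274 = 73362
T ≈ 19.17 °C (positive, so assuming full melt was valid).

T_f ≈ 19.2 °C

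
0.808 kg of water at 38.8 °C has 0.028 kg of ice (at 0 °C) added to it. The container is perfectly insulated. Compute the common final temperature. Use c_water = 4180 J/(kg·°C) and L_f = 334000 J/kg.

T_f ≈ 34.8 °C

Setting the total heat transfer to zero:
melt ice: 0.028·334000 = 9352; meltwater 0→T: 0.028·4180·T = 117.04 T; water cools: 0.808·4180·(T − 38.8) = 3377.4(T − 38.8)
3494.5 T = 131045 − 9352 = 121693
T ≈ 34.82 °C. Since T > 0 °C, the all-ice-melts assumption holds.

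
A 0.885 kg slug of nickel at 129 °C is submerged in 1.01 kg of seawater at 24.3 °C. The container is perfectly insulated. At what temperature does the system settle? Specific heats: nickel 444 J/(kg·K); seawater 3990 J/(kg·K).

Setting the total heat transfer to zero:
0.885·444·(T − 129) + 1.01·3990·(T − 24.3) = 0
392.94(T − 129) + 4029.9(T − 24.3) = 0
(392.94 + 4029.9) T = 392.94·129 + 4029.9·24.3
T = 148616 / 4422.8 = 33.6 °C

T_f ≈ 33.6 °C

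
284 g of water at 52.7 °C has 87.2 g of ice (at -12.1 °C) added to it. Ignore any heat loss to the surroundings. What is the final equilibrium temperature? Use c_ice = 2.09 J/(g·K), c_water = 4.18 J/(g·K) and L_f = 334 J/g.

Energy balance with sensible and latent terms:
warm ice to 0 °C: 87.2·2.09·(0 − (-12.1)) = 2205.2
  melt ice: 87.2·334 = 29125
  meltwater 0→T: 87.2·4.18·T = 364.5 T
  water: 1187.1(T − 52.7)
1551.6 T = 62561 − 31330 = 31231
T ≈ 20.13 °C. Since T > 0 °C, the all-ice-melts assumption holds.

T_f ≈ 20.1 °C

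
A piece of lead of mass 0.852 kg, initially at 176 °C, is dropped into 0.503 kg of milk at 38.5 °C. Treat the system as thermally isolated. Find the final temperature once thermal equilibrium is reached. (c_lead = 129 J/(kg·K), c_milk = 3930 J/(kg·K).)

Taking heat into each body as positive, Σ m c ΔT = 0:
0.852*129*(T − 176) + 0.503*3930*(T − 38.5) = 0
109.91(T − 176) + 1976.8(T − 38.5) = 0
2086.7 T = 95450
T = 95450/2086.7 ≈ 45.74 °C

T_f ≈ 45.7 °C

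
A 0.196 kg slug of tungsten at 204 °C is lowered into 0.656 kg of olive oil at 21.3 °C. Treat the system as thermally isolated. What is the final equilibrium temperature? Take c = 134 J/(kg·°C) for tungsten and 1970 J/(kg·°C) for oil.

Setting the total heat transfer to zero:
0.196*134*(T − 204) + 0.656*1970*(T − 21.3) = 0
26.26(T − 204) + 1292.3(T − 21.3) = 0
1318.6 T = 32884
T = 32884/1318.6 ≈ 24.94 °C

T_f ≈ 24.9 °C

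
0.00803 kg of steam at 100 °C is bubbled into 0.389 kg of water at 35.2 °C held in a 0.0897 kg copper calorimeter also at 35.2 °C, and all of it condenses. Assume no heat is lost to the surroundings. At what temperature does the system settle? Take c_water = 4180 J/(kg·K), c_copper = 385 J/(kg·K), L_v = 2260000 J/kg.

Conservation of energy gives ΣQ = 0:
latent heat released on condensation: 0.00803·2260000 = 18148
  condensed water 100 °C→T: 33.57(T − 100)
  original water: 1626(T − 35.2)
  cup: 34.53(T − 35.2)
1694.1 T = 18148 + 3356.5 + 58452 = 79956
T ≈ 47.20 °C, under the boiling point, so the assumption holds.

T_f ≈ 47.2 °C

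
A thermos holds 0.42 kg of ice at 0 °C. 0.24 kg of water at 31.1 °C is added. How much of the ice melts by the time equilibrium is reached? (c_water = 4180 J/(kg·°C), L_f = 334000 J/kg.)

m_melted ≈ 0.0934 kg

Heat available from the water dropping to 0 °C: 0.24·4180·31.1 = 31200 J.
To melt every bit of ice: 0.42·334000 = 140280 J.
31200 J < 140280 J, so only part of the ice melts and the system sits at 0 °C.
m_melted·334000 = 31200  ⇒  m_melted ≈ 0.09341 kg.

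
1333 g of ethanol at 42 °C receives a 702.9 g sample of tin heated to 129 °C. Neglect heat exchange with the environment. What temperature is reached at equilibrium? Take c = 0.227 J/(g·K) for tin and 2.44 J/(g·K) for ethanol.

T_f ≈ 46.1 °C

With ΣQ=0 the equilibrium temperature is the m·c-weighted mean:
T_f = (159.56·129 + 3252.5·42) / (159.56 + 3252.5)
    = 157189 / 3412.1 ≈ 46.07 °C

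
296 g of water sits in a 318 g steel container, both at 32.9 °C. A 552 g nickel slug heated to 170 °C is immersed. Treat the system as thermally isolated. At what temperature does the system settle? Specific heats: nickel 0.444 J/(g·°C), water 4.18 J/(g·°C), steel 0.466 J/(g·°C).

Conservation of energy gives ΣQ = 0:
552*0.444*(T − 170) + 296*4.18*(T − 32.9) + 318*0.466*(T − 32.9) = 0
245.09(T − 170) + 1237.3(T − 32.9) + 148.19(T − 32.9) = 0
(245.09 + 1237.3 + 148.19) T = 245.09*170 + 1237.3*32.9 + 148.19*32.9
T ≈ 53.51 °C

T_f ≈ 53.5 °C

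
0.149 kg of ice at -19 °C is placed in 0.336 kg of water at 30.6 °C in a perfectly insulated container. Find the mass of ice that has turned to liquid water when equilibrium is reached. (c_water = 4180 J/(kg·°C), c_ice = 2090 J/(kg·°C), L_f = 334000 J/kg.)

m_melted ≈ 0.111 kg

Cooling the water to 0 °C releases 0.336×4180×30.6 = 42977 J.
Of that, 0.149×2090×19 = 5916.8 J goes to bring the ice to 0 °C, leaving 37060 J.
Fully melting the ice requires m_ice L_f = 0.149×334000 = 49766 J.
37060 J < 49766 J, so only part of the ice melts and the system sits at 0 °C.
m_melt = 37060 / L_f = 0.111 kg.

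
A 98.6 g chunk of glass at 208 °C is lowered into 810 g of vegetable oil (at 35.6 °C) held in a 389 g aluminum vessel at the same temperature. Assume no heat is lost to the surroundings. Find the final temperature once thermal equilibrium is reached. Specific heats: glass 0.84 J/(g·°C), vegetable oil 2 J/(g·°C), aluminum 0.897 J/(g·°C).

T_f ≈ 42.6 °C

T_f = Σ m_i c_i T_i / Σ m_i c_i:
T_f = (82.82*208 + 1620*35.6 + 348.93*35.6) / (82.82 + 1620 + 348.93)
    = 87321 / 2051.8 ≈ 42.56 °C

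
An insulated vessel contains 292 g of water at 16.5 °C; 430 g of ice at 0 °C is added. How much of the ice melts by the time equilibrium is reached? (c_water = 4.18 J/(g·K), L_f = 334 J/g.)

Water can give up m c ΔT = 292×4.18×16.5 = 20139 J before reaching 0 °C.
To melt every bit of ice: 430×334 = 143620 J.
Since 20139 < 143620 J, not all the ice melts; equilibrium is at 0 °C.
Mass melted = 20139/334 ≈ 60.3 g.

m_melted ≈ 60.3 g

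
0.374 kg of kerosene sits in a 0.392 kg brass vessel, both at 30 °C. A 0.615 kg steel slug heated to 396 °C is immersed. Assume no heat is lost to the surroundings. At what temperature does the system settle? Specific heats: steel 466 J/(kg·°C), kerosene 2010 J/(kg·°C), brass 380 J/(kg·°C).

T_f ≈ 118.3 °C

Heat gained plus heat lost sum to zero:
0.615×466×(T − 396) + 0.374×2010×(T − 30) + 0.392×380×(T − 30) = 0
286.59(T − 396) + 751.74(T − 30) + 148.96(T − 30) = 0
(286.59 + 751.74 + 148.96) T = 286.59×396 + 751.74×30 + 148.96×30
T = 140511/1187.3 ≈ 118.35 °C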